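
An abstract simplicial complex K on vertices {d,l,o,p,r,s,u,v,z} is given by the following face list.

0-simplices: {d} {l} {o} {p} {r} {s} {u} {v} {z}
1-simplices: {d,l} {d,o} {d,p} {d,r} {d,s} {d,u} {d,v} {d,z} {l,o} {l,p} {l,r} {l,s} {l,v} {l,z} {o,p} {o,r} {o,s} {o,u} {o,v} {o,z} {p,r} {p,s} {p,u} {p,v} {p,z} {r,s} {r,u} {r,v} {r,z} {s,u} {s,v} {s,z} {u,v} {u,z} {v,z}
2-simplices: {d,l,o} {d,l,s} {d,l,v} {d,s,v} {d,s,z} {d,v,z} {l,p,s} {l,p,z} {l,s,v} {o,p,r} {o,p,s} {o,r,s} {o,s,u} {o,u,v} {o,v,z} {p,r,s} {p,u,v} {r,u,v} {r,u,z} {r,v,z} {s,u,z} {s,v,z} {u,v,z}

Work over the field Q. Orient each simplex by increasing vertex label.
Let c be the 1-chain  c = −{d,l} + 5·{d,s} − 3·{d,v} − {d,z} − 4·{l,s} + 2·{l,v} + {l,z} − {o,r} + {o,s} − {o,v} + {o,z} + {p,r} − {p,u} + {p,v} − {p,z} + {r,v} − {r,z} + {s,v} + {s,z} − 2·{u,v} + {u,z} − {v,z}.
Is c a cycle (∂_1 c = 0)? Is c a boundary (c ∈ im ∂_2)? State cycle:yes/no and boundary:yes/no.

n_0=9 n_1=35 n_2=23  [Q]
∂1: piv[dl,do,dp,dr,ds,du,dv,dz] rk=8  ker:lo,lp,lr,ls,lv,lz,op,or,os,ou,ov,oz,pr,ps,pu,pv,pz,rs,ru,rv,rz,su,sv,sz,uv,uz,vz
∂2: piv[dlo,dls,dlv,dsv,dsz,dvz,lps,lpz,opr,ops,ors,osu,ouv,ovz,puv,ruv,ruz,rvz,suz] rk=19  ker:lsv,prs,svz,uvz
∂1c = 0
c vs im∂2: reduces to 0 ⇒ boundary

cycle:yes boundary:yes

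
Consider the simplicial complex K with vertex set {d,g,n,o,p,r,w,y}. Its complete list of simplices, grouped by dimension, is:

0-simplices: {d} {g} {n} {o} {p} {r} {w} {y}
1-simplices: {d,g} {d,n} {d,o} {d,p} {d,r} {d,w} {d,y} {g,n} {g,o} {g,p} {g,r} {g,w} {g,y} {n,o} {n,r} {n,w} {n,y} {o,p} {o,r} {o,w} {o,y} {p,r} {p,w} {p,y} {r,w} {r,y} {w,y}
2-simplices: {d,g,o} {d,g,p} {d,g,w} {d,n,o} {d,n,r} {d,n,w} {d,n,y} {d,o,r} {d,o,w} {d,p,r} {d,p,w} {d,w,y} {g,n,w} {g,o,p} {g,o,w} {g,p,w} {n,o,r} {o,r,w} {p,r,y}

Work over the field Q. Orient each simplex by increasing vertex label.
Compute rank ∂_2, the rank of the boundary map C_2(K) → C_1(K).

rank∂_2=16

n_0=8 n_1=27 n_2=19  [Q]
∂1: piv[dg,dn,do,dp,dr,dw,dy] rk=7  ker:gn,go,gp,gr,gw,gy,no,nr,nw,ny,op,or,ow,oy,pr,pw,py,rw,ry,wy
∂2: piv[dgo,dgp,dgw,dno,dnr,dnw,dny,dor,dow,dpr,dpw,dwy,gnw,gop,orw,pry] rk=16  ker:gow,gpw,nor
rk∂_2=16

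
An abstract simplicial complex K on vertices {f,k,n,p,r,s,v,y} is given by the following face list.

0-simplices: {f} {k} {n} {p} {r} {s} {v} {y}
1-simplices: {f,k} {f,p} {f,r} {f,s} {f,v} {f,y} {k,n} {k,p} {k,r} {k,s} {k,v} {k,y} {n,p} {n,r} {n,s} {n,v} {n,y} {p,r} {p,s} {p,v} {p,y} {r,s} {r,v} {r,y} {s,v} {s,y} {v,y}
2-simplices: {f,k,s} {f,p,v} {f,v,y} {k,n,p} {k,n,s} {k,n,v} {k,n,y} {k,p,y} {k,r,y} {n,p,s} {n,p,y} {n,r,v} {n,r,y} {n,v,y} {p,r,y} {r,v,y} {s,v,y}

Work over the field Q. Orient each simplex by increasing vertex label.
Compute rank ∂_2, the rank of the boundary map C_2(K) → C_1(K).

rank∂_2=15

n_0=8 n_1=27 n_2=17  [Q]
∂1: piv[fk,fp,fr,fs,fv,fy,kn] rk=7  ker:kp,kr,ks,kv,ky,np,nr,ns,nv,ny,pr,ps,pv,py,rs,rv,ry,sv,sy,vy
∂2: piv[fks,fpv,fvy,knp,kns,knv,kny,kpy,kry,nps,nrv,nry,nvy,pry,svy] rk=15  ker:npy,rvy
rk∂_2=15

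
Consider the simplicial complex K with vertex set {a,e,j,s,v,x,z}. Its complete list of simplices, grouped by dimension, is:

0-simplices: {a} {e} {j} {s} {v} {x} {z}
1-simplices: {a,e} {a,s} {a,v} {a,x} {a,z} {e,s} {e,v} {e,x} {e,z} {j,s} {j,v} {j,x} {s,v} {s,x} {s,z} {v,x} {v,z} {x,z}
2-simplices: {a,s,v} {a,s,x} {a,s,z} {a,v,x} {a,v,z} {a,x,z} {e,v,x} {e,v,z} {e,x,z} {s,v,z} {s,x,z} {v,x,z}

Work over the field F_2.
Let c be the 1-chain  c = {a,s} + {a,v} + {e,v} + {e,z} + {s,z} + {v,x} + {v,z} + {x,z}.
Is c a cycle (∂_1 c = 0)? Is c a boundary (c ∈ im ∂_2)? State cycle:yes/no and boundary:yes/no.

n_0=7 n_1=18 n_2=12  [Z2]
∂1: piv[ae,as,av,ax,az,js] rk=6  ker:es,ev,ex,ez,jv,jx,sv,sx,sz,vx,vz,xz
∂2: piv[asv,asx,asz,avx,avz,axz,evx,evz] rk=8  ker:exz,svz,sxz,vxz
∂1c = 0
c vs im∂2: reduces to 0 ⇒ boundary

cycle:yes boundary:yes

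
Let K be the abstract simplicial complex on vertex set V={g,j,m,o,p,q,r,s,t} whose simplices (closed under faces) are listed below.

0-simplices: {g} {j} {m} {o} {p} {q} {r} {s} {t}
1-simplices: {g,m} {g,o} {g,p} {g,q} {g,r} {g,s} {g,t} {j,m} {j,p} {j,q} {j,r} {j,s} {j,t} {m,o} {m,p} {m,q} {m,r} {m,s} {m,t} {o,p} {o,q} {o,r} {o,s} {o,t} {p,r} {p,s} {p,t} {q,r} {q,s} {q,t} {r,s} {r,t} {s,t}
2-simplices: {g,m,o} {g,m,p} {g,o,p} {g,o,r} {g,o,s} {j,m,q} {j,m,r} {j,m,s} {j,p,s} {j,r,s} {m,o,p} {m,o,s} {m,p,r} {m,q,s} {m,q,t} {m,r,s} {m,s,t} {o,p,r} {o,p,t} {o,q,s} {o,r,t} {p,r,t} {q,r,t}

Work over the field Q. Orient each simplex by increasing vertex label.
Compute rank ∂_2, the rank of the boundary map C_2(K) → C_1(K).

rank∂_2=20

n_0=9 n_1=33 n_2=23  [Q]
∂1: piv[gm,go,gp,gq,gr,gs,gt,jm] rk=8  ker:jp,jq,jr,js,jt,mo,mp,mq,mr,ms,mt,op,oq,or,os,ot,pr,ps,pt,qr,qs,qt,rs,rt,st
∂2: piv[gmo,gmp,gop,gor,gos,jmq,jmr,jms,jps,jrs,mos,mpr,mqs,mqt,mst,opr,opt,oqs,ort,qrt] rk=20  ker:mop,mrs,prt
rk∂_2=20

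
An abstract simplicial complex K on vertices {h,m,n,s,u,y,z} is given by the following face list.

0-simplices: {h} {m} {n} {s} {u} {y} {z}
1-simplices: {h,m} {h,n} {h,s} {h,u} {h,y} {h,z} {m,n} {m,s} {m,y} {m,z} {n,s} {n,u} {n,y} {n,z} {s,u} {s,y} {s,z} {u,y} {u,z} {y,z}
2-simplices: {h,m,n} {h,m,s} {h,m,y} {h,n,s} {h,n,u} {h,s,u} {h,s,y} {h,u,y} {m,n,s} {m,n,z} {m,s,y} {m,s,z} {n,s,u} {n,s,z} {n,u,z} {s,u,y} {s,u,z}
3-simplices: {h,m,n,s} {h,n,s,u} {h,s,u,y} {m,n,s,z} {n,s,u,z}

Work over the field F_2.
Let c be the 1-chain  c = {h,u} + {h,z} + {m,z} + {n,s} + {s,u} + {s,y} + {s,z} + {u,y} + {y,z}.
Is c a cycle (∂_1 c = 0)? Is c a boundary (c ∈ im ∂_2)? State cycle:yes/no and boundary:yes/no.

cycle:no boundary:no

n_0=7 n_1=20 n_2=17 n_3=5  [Z2]
∂1: piv[hm,hn,hs,hu,hy,hz] rk=6  ker:mn,ms,my,mz,ns,nu,ny,nz,su,sy,sz,uy,uz,yz
∂2: piv[hmn,hms,hmy,hns,hnu,hsu,hsy,huy,mnz,msz,nuz] rk=11  ker:mns,msy,nsu,nsz,suy,suz
∂3: piv[hmns,hnsu,hsuy,mnsz,nsuz] rk=5
∂1c = {m} + {n} + {u} + {y}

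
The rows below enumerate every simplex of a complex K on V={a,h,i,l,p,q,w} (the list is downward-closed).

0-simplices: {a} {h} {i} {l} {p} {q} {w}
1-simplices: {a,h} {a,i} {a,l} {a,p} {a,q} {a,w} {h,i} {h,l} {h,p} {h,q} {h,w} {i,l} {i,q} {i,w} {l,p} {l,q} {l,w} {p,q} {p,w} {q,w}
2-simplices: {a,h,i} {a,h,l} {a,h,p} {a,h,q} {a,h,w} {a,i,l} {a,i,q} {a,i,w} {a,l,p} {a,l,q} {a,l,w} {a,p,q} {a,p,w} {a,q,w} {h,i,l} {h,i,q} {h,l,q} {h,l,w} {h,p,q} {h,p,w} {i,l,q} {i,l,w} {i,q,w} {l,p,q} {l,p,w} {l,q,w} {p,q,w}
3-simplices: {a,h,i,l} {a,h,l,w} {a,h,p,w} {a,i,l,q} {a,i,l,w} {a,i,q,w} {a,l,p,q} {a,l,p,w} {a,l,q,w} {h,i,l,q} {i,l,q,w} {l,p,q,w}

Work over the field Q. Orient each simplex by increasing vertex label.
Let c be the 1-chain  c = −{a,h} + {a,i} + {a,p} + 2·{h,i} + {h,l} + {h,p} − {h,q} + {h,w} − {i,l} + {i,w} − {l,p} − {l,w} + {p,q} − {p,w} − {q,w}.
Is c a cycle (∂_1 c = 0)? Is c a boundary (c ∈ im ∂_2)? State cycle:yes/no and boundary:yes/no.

n_0=7 n_1=20 n_2=27 n_3=12  [Q]
∂1: piv[ah,ai,al,ap,aq,aw] rk=6  ker:hi,hl,hp,hq,hw,il,iq,iw,lp,lq,lw,pq,pw,qw
∂2: piv[ahi,ahl,ahp,ahq,ahw,ail,aiq,aiw,alp,alq,alw,apq,apw,aqw] rk=14  ker:hil,hiq,hlq,hlw,hpq,hpw,ilq,ilw,iqw,lpq,lpw,lqw,pqw
∂3: piv[ahil,ahlw,ahpw,ailq,ailw,aiqw,alpq,alpw,alqw,hilq,lpqw] rk=11  ker:ilqw
∂1c = −{a} − 5·{h} + 3·{i} + 2·{l} + {p} + {q} − {w}

cycle:no boundary:no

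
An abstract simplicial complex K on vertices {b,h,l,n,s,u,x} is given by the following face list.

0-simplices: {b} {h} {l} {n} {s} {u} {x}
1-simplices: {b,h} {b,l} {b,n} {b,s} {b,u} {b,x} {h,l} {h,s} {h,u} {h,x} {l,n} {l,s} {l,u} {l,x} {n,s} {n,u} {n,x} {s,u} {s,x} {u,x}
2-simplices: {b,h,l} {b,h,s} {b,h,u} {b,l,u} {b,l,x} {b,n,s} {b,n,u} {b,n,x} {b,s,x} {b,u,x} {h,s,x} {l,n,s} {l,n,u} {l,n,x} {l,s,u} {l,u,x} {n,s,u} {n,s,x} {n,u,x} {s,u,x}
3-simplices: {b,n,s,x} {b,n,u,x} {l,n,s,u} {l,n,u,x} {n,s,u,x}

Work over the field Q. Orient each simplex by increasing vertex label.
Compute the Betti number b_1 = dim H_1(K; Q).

b_1=0

n_0=7 n_1=20 n_2=20 n_3=5  [Q]
∂1: piv[bh,bl,bn,bs,bu,bx] rk=6  ker:hl,hs,hu,hx,ln,ls,lu,lx,ns,nu,nx,su,sx,ux
∂2: piv[bhl,bhs,bhu,blu,blx,bns,bnu,bnx,bsx,bux,hsx,lns,lnu,lsu] rk=14  ker:lnx,lux,nsu,nsx,nux,sux
∂3: piv[bnsx,bnux,lnsu,lnux,nsux] rk=5
b_1=(20−6)−14=0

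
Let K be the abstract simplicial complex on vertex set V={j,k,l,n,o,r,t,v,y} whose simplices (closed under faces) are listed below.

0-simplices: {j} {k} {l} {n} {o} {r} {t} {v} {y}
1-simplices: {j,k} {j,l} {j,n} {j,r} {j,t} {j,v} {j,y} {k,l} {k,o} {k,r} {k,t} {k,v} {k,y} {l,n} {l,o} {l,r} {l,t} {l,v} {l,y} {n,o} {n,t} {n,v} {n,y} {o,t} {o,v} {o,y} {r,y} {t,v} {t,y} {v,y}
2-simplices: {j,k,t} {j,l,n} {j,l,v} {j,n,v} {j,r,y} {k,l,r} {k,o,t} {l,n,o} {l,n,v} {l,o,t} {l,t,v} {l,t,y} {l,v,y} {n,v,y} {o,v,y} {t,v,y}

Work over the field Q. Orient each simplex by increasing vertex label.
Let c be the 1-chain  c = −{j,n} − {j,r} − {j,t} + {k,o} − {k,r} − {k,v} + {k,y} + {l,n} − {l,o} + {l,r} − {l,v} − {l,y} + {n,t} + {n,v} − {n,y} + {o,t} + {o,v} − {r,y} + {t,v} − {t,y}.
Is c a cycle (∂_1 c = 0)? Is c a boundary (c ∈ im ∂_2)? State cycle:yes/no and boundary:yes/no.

n_0=9 n_1=30 n_2=16  [Q]
∂1: piv[jk,jl,jn,jr,jt,jv,jy,ko] rk=8  ker:kl,kr,kt,kv,ky,ln,lo,lr,lt,lv,ly,no,nt,nv,ny,ot,ov,oy,ry,tv,ty,vy
∂2: piv[jkt,jln,jlv,jnv,jry,klr,kot,lno,lot,ltv,lty,lvy,nvy,ovy] rk=14  ker:lnv,tvy
∂1c = 3·{j} + {l} − {n} − 2·{o} + {t} + {v} − 3·{y}

cycle:no boundary:no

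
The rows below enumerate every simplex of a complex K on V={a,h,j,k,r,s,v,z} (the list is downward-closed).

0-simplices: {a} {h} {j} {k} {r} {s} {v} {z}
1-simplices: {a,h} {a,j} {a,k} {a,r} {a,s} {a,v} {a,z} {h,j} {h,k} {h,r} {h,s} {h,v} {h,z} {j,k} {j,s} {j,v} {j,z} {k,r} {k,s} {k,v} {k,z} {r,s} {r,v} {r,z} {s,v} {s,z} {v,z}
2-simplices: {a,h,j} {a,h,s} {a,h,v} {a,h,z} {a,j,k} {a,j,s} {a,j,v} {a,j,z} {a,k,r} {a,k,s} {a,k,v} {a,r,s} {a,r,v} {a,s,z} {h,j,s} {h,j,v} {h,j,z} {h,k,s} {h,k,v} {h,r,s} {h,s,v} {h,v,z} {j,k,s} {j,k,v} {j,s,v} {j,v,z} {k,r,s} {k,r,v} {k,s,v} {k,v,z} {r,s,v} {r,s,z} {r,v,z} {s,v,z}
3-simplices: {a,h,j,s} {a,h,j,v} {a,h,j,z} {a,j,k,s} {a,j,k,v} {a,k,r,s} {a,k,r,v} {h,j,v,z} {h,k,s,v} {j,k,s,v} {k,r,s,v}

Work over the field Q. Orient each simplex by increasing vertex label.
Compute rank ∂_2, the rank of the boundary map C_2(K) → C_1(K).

n_0=8 n_1=27 n_2=34 n_3=11  [Q]
∂1: piv[ah,aj,ak,ar,as,av,az] rk=7  ker:hj,hk,hr,hs,hv,hz,jk,js,jv,jz,kr,ks,kv,kz,rs,rv,rz,sv,sz,vz
∂2: piv[ahj,ahs,ahv,ahz,ajk,ajs,ajv,ajz,akr,aks,akv,ars,arv,asz,hks,hrs,hsv,hvz,kvz,rsz] rk=20  ker:hjs,hjv,hjz,hkv,jks,jkv,jsv,jvz,krs,krv,ksv,rsv,rvz,svz
∂3: piv[ahjs,ahjv,ahjz,ajks,ajkv,akrs,akrv,hjvz,hksv,jksv,krsv] rk=11
rk∂_2=20

rank∂_2=20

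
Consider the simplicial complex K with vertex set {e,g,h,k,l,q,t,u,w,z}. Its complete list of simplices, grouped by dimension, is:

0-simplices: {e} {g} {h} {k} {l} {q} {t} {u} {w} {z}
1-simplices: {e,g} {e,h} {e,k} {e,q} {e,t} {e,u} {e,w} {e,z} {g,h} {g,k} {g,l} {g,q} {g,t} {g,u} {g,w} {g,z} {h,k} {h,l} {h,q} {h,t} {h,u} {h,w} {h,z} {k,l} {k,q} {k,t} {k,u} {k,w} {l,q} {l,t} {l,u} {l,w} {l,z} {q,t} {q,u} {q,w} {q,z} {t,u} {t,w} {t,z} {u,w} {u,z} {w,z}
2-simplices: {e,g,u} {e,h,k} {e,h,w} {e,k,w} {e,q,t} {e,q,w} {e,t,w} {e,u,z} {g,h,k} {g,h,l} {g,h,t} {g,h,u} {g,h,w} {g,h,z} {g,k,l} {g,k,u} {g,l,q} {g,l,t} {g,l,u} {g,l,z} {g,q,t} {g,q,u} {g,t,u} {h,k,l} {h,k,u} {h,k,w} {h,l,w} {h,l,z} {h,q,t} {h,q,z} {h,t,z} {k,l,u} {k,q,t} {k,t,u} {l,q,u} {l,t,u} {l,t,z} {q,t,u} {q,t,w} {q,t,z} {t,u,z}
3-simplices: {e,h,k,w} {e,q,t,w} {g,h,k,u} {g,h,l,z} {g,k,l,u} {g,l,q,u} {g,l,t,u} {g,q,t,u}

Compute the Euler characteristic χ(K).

χ(K)=0

n_0=10 n_1=43 n_2=41 n_3=8
χ=+10−43+41−8=0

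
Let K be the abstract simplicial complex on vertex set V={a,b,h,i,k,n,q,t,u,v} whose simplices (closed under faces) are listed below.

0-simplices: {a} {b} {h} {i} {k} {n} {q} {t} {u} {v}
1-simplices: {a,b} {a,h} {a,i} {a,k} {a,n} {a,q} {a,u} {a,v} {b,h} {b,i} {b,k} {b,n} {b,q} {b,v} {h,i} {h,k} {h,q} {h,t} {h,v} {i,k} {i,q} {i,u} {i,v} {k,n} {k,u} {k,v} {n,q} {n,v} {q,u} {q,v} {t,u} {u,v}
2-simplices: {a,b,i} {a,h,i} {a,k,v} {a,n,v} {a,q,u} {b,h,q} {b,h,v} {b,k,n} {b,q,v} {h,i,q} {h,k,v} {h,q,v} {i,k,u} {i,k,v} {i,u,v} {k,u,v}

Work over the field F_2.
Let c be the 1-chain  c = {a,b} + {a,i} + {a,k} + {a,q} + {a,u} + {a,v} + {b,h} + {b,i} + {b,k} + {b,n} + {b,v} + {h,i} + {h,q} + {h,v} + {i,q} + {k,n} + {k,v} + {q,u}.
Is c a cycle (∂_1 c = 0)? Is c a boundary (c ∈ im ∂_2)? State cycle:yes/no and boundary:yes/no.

cycle:yes boundary:yes

n_0=10 n_1=32 n_2=16  [Z2]
∂1: piv[ab,ah,ai,ak,an,aq,au,av,ht] rk=9  ker:bh,bi,bk,bn,bq,bv,hi,hk,hq,hv,ik,iq,iu,iv,kn,ku,kv,nq,nv,qu,qv,tu,uv
∂2: piv[abi,ahi,akv,anv,aqu,bhq,bhv,bkn,bqv,hiq,hkv,iku,ikv,iuv] rk=14  ker:hqv,kuv
∂1c = 0
c vs im∂2: reduces to 0 ⇒ boundary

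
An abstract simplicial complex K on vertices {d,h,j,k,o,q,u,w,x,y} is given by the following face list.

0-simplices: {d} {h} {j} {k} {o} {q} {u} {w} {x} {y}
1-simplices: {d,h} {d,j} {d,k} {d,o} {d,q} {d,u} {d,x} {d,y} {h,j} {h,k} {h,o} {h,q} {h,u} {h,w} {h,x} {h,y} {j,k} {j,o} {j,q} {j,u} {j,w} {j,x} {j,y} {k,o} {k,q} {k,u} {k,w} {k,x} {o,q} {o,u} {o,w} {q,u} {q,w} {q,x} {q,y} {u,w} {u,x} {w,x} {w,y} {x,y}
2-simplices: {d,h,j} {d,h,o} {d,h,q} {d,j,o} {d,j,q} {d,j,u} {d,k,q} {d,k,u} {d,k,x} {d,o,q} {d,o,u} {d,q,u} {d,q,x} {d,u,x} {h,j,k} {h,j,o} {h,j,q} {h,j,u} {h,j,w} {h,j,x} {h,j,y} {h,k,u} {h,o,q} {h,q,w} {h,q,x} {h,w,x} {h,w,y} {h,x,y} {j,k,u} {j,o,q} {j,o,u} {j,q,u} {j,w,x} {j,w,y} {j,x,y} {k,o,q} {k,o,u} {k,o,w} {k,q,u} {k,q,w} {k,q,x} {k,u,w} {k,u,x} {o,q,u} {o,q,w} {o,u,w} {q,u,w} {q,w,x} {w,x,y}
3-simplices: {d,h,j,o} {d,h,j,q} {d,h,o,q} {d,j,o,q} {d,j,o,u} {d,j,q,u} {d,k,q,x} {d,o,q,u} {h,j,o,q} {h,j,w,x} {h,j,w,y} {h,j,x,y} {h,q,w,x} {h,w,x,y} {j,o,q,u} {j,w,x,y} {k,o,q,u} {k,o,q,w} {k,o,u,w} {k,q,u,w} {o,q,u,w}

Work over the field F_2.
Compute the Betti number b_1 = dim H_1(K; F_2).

n_0=10 n_1=40 n_2=49 n_3=21  [Z2]
∂1: piv[dh,dj,dk,do,dq,du,dx,dy,hw] rk=9  ker:hj,hk,ho,hq,hu,hx,hy,jk,jo,jq,ju,jw,jx,jy,ko,kq,ku,kw,kx,oq,ou,ow,qu,qw,qx,qy,uw,ux,wx,wy,xy
∂2: piv[dhj,dho,dhq,djo,djq,dju,dkq,dku,dkx,doq,dou,dqu,dqx,dux,hjk,hju,hjw,hjx,hjy,hku,hqw,hqx,hwx,hwy,hxy,koq,kow,kqw,kuw] rk=29  ker:hjo,hjq,hoq,jku,joq,jou,jqu,jwx,jwy,jxy,kou,kqu,kqx,kux,oqu,oqw,ouw,quw,qwx,wxy
∂3: piv[dhjo,dhjq,dhoq,djoq,djou,djqu,dkqx,doqu,hjwx,hjwy,hjxy,hqwx,hwxy,koqu,koqw,kouw,kquw] rk=17  ker:hjoq,joqu,jwxy,oquw
b_1=(40−9)−29=2

b_1=2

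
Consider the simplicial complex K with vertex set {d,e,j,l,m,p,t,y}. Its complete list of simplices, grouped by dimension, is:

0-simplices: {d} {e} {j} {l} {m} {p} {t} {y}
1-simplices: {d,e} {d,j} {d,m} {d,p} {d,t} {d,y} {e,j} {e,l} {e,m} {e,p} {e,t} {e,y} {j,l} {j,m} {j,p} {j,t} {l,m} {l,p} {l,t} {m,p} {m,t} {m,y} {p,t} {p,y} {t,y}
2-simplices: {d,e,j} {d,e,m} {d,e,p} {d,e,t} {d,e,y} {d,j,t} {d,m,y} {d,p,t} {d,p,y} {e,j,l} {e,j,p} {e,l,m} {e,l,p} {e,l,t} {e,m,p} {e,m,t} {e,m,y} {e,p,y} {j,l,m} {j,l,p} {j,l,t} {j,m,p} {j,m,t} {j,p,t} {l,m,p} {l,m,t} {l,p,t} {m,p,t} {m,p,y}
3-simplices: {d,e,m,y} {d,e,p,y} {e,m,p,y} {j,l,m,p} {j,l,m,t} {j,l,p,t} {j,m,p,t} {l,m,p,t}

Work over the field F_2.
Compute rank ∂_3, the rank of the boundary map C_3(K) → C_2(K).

n_0=8 n_1=25 n_2=29 n_3=8  [Z2]
∂1: piv[de,dj,dm,dp,dt,dy,el] rk=7  ker:ej,em,ep,et,ey,jl,jm,jp,jt,lm,lp,lt,mp,mt,my,pt,py,ty
∂2: piv[dej,dem,dep,det,dey,djt,dmy,dpt,dpy,ejl,ejp,elm,elp,elt,emp,emt,jlm] rk=17  ker:emy,epy,jlp,jlt,jmp,jmt,jpt,lmp,lmt,lpt,mpt,mpy
∂3: piv[demy,depy,empy,jlmp,jlmt,jlpt,jmpt] rk=7  ker:lmpt
rk∂_3=7

rank∂_3=7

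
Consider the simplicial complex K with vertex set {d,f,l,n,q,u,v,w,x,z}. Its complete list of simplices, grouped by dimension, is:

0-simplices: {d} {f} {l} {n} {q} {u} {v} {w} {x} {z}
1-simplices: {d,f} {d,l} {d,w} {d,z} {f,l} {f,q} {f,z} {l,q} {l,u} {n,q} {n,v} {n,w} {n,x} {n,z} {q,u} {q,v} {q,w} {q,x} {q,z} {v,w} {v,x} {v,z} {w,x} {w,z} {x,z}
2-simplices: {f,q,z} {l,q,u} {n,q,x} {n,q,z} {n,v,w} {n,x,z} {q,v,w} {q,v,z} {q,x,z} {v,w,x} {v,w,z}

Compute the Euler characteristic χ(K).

n_0=10 n_1=25 n_2=11
χ=+10−25+11=-4

χ(K)=-4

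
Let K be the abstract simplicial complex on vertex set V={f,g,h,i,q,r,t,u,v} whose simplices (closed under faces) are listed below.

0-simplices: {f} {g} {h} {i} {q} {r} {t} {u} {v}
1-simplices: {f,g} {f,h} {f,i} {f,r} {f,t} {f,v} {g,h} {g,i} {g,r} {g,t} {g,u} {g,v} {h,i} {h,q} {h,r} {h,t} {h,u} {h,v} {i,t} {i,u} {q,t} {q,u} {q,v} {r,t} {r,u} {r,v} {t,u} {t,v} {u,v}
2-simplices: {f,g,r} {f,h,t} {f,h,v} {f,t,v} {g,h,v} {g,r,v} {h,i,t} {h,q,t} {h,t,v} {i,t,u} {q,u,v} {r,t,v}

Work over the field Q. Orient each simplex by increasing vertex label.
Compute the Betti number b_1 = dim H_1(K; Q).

n_0=9 n_1=29 n_2=12  [Q]
∂1: piv[fg,fh,fi,fr,ft,fv,gu,hq] rk=8  ker:gh,gi,gr,gt,gv,hi,hr,ht,hu,hv,it,iu,qt,qu,qv,rt,ru,rv,tu,tv,uv
∂2: piv[fgr,fht,fhv,ftv,ghv,grv,hit,hqt,itu,quv,rtv] rk=11  ker:htv
b_1=(29−8)−11=10

b_1=10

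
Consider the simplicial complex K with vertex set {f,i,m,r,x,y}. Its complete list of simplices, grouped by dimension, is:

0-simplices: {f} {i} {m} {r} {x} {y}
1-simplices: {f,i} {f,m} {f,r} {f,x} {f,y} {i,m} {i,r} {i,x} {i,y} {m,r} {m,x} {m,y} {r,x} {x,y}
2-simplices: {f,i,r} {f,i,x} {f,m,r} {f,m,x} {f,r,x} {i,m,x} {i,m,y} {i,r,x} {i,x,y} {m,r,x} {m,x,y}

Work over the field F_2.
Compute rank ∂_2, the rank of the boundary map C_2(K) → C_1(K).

n_0=6 n_1=14 n_2=11  [Z2]
∂1: piv[fi,fm,fr,fx,fy] rk=5  ker:im,ir,ix,iy,mr,mx,my,rx,xy
∂2: piv[fir,fix,fmr,fmx,frx,imx,imy,ixy] rk=8  ker:irx,mrx,mxy
rk∂_2=8

rank∂_2=8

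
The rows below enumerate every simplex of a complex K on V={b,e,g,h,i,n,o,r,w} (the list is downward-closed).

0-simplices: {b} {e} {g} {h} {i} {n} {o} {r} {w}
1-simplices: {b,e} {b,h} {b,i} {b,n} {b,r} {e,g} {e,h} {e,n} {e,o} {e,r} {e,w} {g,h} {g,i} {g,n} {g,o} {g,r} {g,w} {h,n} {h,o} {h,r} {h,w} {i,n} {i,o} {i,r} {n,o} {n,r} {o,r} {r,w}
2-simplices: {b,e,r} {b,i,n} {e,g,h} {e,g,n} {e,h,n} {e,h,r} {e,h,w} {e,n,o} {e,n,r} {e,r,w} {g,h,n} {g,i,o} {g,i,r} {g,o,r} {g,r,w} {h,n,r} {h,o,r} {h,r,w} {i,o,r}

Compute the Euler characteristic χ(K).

n_0=9 n_1=28 n_2=19
χ=+9−28+19=0

χ(K)=0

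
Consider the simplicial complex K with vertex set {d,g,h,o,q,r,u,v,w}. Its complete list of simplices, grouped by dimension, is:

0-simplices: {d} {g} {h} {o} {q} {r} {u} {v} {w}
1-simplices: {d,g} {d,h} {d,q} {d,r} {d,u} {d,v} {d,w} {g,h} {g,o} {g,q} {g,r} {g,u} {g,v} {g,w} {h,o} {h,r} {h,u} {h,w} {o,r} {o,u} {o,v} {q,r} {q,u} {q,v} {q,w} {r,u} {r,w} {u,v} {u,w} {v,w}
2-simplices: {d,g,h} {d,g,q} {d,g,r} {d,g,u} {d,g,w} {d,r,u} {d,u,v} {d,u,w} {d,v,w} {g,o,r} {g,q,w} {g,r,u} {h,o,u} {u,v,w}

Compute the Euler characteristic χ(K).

n_0=9 n_1=30 n_2=14
χ=+9−30+14=-7

χ(K)=-7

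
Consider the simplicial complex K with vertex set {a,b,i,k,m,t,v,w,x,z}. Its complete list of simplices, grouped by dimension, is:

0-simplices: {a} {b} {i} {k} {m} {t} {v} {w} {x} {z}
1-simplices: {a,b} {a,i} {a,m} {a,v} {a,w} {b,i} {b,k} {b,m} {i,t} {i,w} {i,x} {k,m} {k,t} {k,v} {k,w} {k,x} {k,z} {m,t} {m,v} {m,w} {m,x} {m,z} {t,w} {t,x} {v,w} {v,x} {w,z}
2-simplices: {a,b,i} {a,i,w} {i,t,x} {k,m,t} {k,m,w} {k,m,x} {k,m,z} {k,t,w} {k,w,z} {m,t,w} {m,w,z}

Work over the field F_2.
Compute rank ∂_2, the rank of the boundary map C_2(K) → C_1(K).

rank∂_2=9

n_0=10 n_1=27 n_2=11  [Z2]
∂1: piv[ab,ai,am,av,aw,bk,it,ix,kz] rk=9  ker:bi,bm,iw,km,kt,kv,kw,kx,mt,mv,mw,mx,mz,tw,tx,vw,vx,wz
∂2: piv[abi,aiw,itx,kmt,kmw,kmx,kmz,ktw,kwz] rk=9  ker:mtw,mwz
rk∂_2=9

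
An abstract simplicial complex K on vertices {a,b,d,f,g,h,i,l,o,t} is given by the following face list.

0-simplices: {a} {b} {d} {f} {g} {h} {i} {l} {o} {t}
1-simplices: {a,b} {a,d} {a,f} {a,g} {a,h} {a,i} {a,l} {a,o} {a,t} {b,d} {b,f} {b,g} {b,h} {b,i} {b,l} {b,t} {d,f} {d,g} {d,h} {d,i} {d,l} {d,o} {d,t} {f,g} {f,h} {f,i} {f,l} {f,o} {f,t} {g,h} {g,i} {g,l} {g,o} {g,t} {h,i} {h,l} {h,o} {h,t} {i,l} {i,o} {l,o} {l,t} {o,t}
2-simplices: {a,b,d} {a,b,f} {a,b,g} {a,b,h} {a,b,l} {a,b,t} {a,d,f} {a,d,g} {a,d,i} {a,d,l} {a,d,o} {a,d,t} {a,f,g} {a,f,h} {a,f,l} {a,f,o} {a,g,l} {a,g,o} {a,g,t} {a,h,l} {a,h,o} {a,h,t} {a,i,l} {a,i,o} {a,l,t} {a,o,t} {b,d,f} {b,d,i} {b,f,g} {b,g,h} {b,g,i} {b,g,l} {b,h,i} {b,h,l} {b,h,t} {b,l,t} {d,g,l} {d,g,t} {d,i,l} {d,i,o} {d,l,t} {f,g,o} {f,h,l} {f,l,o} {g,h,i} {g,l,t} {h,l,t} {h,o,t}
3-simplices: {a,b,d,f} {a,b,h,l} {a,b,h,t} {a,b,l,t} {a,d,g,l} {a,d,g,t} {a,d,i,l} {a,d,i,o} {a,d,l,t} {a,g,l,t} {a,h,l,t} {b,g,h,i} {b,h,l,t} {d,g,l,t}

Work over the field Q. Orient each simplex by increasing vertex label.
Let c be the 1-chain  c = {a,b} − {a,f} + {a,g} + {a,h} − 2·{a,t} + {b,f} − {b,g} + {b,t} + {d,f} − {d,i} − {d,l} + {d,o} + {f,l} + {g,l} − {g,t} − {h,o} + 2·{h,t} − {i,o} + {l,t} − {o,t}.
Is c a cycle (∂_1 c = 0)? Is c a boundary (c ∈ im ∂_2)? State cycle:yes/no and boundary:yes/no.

cycle:yes boundary:yes

n_0=10 n_1=43 n_2=48 n_3=14  [Q]
∂1: piv[ab,ad,af,ag,ah,ai,al,ao,at] rk=9  ker:bd,bf,bg,bh,bi,bl,bt,df,dg,dh,di,dl,do,dt,fg,fh,fi,fl,fo,ft,gh,gi,gl,go,gt,hi,hl,ho,ht,il,io,lo,lt,ot
∂2: piv[abd,abf,abg,abh,abl,abt,adf,adg,adi,adl,ado,adt,afg,afh,afl,afo,agl,ago,agt,ahl,aho,aht,ail,aio,alt,aot,bdi,bgh,bgi,bhi,flo] rk=31  ker:bdf,bfg,bgl,bhl,bht,blt,dgl,dgt,dil,dio,dlt,fgo,fhl,ghi,glt,hlt,hot
∂3: piv[abdf,abhl,abht,ablt,adgl,adgt,adil,adio,adlt,aglt,ahlt,bghi] rk=12  ker:bhlt,dglt
∂1c = 0
c vs im∂2: reduces to 0 ⇒ boundary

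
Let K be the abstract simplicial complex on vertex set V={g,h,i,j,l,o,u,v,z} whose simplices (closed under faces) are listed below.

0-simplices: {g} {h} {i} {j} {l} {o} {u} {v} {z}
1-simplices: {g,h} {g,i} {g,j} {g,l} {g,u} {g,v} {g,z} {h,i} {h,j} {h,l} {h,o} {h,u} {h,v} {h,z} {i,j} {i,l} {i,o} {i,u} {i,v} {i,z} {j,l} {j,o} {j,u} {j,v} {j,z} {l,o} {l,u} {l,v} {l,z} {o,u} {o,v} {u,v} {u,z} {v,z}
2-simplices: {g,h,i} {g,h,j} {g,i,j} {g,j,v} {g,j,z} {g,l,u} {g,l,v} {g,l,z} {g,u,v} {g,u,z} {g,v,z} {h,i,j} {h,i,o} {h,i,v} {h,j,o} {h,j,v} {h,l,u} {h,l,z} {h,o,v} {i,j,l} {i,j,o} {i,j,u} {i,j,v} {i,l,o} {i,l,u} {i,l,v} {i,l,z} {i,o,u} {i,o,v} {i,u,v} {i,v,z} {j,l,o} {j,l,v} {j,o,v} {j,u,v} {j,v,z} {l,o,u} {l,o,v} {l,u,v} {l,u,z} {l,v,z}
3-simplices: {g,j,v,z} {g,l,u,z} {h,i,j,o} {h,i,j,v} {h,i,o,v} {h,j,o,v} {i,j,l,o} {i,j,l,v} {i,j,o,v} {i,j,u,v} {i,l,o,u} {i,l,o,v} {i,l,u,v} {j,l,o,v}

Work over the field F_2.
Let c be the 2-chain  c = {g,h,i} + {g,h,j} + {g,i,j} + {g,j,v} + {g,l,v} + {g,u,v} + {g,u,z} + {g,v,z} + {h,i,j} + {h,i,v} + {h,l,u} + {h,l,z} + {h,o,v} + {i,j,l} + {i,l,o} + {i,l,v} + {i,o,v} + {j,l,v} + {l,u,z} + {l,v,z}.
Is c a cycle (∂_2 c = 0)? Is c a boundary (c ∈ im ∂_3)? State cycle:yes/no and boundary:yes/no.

n_0=9 n_1=34 n_2=41 n_3=14  [Z2]
∂1: piv[gh,gi,gj,gl,gu,gv,gz,ho] rk=8  ker:hi,hj,hl,hu,hv,hz,ij,il,io,iu,iv,iz,jl,jo,ju,jv,jz,lo,lu,lv,lz,ou,ov,uv,uz,vz
∂2: piv[ghi,ghj,gij,gjv,gjz,glu,glv,glz,guv,guz,gvz,hio,hiv,hjo,hjv,hlu,hlz,hov,ijl,iju,ilo,ilu,ilv,ilz,iou] rk=25  ker:hij,ijo,ijv,iov,iuv,ivz,jlo,jlv,jov,juv,jvz,lou,lov,luv,luz,lvz
∂3: piv[gjvz,gluz,hijo,hijv,hiov,hjov,ijlo,ijlv,ijuv,ilou,ilov,iluv] rk=12  ker:ijov,jlov
∂2c = {g,j} + {g,l} + {h,i} + {h,o} + {h,u} + {h,z} + {i,j} + {i,l} + {i,v} + {l,o} + {l,z} + {u,v}

cycle:no boundary:no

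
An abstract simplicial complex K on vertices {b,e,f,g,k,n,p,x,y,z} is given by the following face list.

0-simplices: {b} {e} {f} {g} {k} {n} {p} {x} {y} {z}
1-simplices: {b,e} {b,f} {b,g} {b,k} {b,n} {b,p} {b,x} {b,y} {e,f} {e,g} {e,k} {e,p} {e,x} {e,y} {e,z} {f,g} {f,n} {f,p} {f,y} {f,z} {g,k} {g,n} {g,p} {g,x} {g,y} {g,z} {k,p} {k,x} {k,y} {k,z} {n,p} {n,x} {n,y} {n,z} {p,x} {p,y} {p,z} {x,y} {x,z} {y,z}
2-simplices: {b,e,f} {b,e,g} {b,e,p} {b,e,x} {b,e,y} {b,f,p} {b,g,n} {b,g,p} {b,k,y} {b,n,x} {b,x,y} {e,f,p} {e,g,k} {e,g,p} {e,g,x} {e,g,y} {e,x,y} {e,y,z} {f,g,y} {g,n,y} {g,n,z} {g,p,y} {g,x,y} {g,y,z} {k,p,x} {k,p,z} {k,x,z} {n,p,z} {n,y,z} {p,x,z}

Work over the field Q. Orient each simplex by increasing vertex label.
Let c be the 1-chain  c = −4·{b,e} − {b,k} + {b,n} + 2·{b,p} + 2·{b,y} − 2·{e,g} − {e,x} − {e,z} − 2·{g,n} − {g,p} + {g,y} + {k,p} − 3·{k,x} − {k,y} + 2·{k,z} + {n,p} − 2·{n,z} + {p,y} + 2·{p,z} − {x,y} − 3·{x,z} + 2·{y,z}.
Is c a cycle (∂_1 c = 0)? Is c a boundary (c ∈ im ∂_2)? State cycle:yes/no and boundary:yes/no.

cycle:yes boundary:yes

n_0=10 n_1=40 n_2=30  [Q]
∂1: piv[be,bf,bg,bk,bn,bp,bx,by,ez] rk=9  ker:ef,eg,ek,ep,ex,ey,fg,fn,fp,fy,fz,gk,gn,gp,gx,gy,gz,kp,kx,ky,kz,np,nx,ny,nz,px,py,pz,xy,xz,yz
∂2: piv[bef,beg,bep,bex,bey,bfp,bgn,bgp,bky,bnx,bxy,egk,egx,egy,eyz,fgy,gny,gnz,gpy,gyz,kpx,kpz,kxz,npz] rk=24  ker:efp,egp,exy,gxy,nyz,pxz
∂1c = 0
c vs im∂2: reduces to 0 ⇒ boundary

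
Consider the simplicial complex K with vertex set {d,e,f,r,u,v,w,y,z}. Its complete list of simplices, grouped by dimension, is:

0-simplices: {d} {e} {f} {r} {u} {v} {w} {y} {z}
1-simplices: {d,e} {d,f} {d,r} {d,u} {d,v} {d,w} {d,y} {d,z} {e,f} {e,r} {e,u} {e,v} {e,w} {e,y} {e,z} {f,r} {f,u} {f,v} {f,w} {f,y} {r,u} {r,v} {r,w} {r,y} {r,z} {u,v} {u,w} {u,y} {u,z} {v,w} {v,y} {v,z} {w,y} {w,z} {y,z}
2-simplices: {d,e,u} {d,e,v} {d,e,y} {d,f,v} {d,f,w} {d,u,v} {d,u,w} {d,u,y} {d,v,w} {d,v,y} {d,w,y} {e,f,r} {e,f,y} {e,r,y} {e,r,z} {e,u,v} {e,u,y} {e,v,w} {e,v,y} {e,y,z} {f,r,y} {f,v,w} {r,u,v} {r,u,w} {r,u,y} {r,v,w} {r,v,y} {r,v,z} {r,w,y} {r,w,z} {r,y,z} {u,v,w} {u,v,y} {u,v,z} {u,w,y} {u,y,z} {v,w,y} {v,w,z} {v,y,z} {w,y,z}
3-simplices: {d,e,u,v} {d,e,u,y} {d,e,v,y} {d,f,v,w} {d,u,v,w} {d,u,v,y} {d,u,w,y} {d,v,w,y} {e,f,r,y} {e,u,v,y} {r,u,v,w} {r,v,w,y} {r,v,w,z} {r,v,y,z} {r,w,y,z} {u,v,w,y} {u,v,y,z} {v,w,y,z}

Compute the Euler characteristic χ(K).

χ(K)=-4

n_0=9 n_1=35 n_2=40 n_3=18
χ=+9−35+40−18=-4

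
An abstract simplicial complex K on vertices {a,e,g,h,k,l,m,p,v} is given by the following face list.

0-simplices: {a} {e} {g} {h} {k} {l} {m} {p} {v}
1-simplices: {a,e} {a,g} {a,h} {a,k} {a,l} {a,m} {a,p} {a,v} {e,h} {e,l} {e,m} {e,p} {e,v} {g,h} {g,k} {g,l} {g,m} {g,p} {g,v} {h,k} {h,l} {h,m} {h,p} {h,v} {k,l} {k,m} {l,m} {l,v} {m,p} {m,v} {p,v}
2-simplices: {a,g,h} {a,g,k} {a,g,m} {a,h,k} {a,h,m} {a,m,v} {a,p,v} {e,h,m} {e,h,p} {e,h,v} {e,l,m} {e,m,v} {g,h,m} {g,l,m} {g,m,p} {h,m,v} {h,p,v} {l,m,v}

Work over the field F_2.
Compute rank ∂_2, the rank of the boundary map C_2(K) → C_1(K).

rank∂_2=16

n_0=9 n_1=31 n_2=18  [Z2]
∂1: piv[ae,ag,ah,ak,al,am,ap,av] rk=8  ker:eh,el,em,ep,ev,gh,gk,gl,gm,gp,gv,hk,hl,hm,hp,hv,kl,km,lm,lv,mp,mv,pv
∂2: piv[agh,agk,agm,ahk,ahm,amv,apv,ehm,ehp,ehv,elm,emv,glm,gmp,hpv,lmv] rk=16  ker:ghm,hmv
rk∂_2=16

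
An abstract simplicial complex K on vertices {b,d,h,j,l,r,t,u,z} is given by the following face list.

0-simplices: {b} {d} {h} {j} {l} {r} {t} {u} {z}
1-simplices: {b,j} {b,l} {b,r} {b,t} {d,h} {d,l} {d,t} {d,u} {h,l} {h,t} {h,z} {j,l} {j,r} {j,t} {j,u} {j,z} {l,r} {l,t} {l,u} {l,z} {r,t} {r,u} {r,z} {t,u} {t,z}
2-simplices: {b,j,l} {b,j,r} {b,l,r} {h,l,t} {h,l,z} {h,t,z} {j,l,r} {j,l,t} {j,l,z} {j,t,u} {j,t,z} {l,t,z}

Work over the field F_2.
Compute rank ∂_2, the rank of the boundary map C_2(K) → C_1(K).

rank∂_2=9

n_0=9 n_1=25 n_2=12  [Z2]
∂1: piv[bj,bl,br,bt,dh,dl,du,hz] rk=8  ker:dt,hl,ht,jl,jr,jt,ju,jz,lr,lt,lu,lz,rt,ru,rz,tu,tz
∂2: piv[bjl,bjr,blr,hlt,hlz,htz,jlt,jlz,jtu] rk=9  ker:jlr,jtz,ltz
rk∂_2=9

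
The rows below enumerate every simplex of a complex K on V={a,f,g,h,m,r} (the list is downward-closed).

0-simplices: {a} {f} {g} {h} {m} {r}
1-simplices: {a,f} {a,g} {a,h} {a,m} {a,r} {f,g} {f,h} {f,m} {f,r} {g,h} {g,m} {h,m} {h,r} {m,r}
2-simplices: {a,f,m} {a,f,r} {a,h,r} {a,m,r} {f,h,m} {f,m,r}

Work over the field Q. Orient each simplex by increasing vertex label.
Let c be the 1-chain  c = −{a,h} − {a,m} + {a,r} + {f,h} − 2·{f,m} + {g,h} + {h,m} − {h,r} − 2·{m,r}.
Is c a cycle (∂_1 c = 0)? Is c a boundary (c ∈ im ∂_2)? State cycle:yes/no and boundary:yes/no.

n_0=6 n_1=14 n_2=6  [Q]
∂1: piv[af,ag,ah,am,ar] rk=5  ker:fg,fh,fm,fr,gh,gm,hm,hr,mr
∂2: piv[afm,afr,ahr,amr,fhm] rk=5  ker:fmr
∂1c = {a} + {f} − {g} + {h} − 2·{r}

cycle:no boundary:no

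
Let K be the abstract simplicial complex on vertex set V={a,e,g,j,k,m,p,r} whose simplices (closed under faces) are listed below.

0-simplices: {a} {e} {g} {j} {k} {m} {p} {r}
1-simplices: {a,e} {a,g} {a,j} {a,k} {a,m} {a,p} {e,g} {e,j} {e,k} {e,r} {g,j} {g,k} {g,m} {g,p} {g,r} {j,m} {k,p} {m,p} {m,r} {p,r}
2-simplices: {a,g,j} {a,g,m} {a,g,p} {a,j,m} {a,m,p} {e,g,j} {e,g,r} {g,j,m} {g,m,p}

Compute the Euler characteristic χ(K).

χ(K)=-3

n_0=8 n_1=20 n_2=9
χ=+8−20+9=-3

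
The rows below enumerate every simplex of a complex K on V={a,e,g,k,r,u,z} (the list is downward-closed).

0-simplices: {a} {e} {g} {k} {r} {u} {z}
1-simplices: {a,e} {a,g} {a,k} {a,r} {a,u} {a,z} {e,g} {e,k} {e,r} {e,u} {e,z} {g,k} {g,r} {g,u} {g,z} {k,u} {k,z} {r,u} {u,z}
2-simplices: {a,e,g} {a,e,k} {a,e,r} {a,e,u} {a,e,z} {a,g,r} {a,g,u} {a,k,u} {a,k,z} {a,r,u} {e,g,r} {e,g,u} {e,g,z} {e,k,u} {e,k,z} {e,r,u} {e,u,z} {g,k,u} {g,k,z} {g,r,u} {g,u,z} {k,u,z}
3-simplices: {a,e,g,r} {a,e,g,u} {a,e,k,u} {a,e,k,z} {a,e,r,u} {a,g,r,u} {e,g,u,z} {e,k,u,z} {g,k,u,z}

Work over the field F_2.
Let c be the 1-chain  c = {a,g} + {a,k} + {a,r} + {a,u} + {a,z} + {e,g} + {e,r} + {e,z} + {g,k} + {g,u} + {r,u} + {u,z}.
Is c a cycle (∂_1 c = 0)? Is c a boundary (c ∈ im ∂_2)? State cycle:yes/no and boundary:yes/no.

n_0=7 n_1=19 n_2=22 n_3=9  [Z2]
∂1: piv[ae,ag,ak,ar,au,az] rk=6  ker:eg,ek,er,eu,ez,gk,gr,gu,gz,ku,kz,ru,uz
∂2: piv[aeg,aek,aer,aeu,aez,agr,agu,aku,akz,aru,egz,euz,gku] rk=13  ker:egr,egu,eku,ekz,eru,gkz,gru,guz,kuz
∂3: piv[aegr,aegu,aeku,aekz,aeru,agru,eguz,ekuz,gkuz] rk=9
∂1c = {a} + {e} + {r} + {z}

cycle:no boundary:no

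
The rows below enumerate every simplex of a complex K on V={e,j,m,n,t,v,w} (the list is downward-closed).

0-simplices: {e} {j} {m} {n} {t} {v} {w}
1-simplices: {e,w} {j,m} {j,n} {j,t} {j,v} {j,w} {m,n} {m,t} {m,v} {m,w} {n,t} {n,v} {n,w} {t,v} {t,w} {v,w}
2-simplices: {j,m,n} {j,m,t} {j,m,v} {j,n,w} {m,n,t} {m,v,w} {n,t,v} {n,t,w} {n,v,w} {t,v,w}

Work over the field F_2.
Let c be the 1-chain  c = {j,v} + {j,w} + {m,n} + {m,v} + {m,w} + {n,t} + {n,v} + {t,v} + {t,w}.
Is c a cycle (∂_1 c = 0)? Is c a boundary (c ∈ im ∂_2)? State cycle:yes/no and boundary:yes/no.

cycle:no boundary:no

n_0=7 n_1=16 n_2=10  [Z2]
∂1: piv[ew,jm,jn,jt,jv,jw] rk=6  ker:mn,mt,mv,mw,nt,nv,nw,tv,tw,vw
∂2: piv[jmn,jmt,jmv,jnw,mnt,mvw,ntv,ntw,nvw] rk=9  ker:tvw
∂1c = {m} + {n} + {t} + {w}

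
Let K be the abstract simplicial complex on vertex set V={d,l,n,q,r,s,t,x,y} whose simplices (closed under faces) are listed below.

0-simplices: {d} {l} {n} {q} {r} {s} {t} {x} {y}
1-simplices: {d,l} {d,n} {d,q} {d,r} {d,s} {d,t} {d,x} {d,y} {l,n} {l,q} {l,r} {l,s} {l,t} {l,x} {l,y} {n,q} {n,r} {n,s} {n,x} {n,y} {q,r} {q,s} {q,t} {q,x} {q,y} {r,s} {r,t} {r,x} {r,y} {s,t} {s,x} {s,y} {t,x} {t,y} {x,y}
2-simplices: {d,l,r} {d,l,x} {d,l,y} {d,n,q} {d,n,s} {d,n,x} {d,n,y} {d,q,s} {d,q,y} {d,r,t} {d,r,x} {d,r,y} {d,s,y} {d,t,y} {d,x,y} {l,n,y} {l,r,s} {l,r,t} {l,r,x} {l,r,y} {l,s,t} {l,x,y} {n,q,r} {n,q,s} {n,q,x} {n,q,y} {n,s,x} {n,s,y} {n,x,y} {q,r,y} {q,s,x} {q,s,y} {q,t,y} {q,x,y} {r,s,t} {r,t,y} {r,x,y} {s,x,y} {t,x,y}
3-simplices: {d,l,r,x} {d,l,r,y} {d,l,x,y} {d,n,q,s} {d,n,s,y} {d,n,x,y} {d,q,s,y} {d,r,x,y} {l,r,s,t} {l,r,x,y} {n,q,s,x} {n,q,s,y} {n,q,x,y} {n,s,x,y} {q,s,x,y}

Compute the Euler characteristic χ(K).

χ(K)=-2

n_0=9 n_1=35 n_2=39 n_3=15
χ=+9−35+39−15=-2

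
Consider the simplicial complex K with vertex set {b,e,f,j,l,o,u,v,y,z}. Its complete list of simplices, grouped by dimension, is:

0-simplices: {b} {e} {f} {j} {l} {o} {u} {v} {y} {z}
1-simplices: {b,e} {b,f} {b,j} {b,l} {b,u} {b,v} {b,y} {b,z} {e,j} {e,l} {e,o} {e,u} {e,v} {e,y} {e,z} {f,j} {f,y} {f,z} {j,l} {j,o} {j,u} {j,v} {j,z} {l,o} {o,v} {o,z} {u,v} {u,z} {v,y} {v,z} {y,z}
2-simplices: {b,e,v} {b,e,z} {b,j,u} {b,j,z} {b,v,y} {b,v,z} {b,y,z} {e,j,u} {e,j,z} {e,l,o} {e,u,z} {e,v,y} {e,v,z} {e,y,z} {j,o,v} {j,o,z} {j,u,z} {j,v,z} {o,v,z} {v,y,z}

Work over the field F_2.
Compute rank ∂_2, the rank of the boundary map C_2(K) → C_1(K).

rank∂_2=15

n_0=10 n_1=31 n_2=20  [Z2]
∂1: piv[be,bf,bj,bl,bu,bv,by,bz,eo] rk=9  ker:ej,el,eu,ev,ey,ez,fj,fy,fz,jl,jo,ju,jv,jz,lo,ov,oz,uv,uz,vy,vz,yz
∂2: piv[bev,bez,bju,bjz,bvy,bvz,byz,eju,ejz,elo,euz,evy,jov,joz,jvz] rk=15  ker:evz,eyz,juz,ovz,vyz
rk∂_2=15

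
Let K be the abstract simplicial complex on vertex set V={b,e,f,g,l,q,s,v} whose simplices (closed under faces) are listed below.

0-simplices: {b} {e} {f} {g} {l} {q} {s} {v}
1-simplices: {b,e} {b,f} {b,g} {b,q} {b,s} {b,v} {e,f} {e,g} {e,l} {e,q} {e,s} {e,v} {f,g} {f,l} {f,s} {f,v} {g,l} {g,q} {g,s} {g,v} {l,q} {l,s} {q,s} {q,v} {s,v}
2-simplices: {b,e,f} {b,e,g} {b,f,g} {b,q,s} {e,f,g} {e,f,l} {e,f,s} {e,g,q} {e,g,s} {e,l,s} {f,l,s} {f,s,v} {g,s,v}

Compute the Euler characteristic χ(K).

χ(K)=-4

n_0=8 n_1=25 n_2=13
χ=+8−25+13=-4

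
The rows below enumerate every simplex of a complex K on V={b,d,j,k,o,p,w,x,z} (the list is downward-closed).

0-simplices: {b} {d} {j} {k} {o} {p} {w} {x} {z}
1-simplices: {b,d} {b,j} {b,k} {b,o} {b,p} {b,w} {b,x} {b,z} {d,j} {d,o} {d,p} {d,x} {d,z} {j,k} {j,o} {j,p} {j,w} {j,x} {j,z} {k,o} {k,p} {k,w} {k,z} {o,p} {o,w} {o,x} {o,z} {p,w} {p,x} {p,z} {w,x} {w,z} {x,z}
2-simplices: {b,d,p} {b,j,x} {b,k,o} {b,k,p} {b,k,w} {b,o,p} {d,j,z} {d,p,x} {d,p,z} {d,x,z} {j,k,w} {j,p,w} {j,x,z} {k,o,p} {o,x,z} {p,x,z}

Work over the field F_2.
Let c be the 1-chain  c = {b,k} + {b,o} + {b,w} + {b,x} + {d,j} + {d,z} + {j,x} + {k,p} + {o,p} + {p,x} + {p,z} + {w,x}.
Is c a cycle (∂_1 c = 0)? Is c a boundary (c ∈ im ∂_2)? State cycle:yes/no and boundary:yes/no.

n_0=9 n_1=33 n_2=16  [Z2]
∂1: piv[bd,bj,bk,bo,bp,bw,bx,bz] rk=8  ker:dj,do,dp,dx,dz,jk,jo,jp,jw,jx,jz,ko,kp,kw,kz,op,ow,ox,oz,pw,px,pz,wx,wz,xz
∂2: piv[bdp,bjx,bko,bkp,bkw,bop,djz,dpx,dpz,dxz,jkw,jpw,jxz,oxz] rk=14  ker:kop,pxz
∂1c = 0
c vs im∂2: residual ≠ 0 ⇒ not boundary

cycle:yes boundary:no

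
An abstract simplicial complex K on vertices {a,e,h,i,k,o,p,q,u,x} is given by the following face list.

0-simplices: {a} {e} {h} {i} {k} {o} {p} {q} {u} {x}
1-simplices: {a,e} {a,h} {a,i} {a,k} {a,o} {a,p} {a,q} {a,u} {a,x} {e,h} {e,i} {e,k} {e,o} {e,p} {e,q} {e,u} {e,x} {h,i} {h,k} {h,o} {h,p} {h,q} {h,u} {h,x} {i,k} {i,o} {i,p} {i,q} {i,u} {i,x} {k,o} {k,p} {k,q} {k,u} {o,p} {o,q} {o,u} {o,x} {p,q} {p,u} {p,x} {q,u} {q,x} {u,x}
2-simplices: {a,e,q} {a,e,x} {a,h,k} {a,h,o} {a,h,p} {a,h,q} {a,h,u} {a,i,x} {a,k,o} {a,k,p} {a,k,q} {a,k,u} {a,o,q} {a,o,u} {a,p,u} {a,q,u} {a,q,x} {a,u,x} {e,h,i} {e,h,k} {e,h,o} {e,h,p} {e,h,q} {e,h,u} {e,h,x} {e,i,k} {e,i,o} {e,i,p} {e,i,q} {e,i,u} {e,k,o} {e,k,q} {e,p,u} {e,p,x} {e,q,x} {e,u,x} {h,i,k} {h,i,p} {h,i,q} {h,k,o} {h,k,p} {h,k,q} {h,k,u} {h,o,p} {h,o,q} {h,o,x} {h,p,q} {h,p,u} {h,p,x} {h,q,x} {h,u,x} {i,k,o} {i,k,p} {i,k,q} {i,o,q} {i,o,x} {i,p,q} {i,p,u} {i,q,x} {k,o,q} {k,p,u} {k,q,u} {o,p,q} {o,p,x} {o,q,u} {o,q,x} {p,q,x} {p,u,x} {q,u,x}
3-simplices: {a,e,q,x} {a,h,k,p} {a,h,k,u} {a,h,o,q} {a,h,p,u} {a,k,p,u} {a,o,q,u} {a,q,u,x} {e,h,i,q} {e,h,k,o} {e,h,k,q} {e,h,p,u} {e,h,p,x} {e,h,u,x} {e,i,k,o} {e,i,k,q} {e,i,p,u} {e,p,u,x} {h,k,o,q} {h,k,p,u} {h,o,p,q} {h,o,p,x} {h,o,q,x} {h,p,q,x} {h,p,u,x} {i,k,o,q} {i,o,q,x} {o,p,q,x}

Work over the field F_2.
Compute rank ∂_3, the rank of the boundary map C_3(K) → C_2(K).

n_0=10 n_1=44 n_2=69 n_3=28  [Z2]
∂1: piv[ae,ah,ai,ak,ao,ap,aq,au,ax] rk=9  ker:eh,ei,ek,eo,ep,eq,eu,ex,hi,hk,ho,hp,hq,hu,hx,ik,io,ip,iq,iu,ix,ko,kp,kq,ku,op,oq,ou,ox,pq,pu,px,qu,qx,ux
∂2: piv[aeq,aex,ahk,aho,ahp,ahq,ahu,aix,ako,akp,akq,aku,aoq,aou,apu,aqu,aqx,aux,ehi,ehk,eho,ehp,ehq,ehu,ehx,eik,eio,eip,eiq,eiu,epx,hop,hox,hpq,iox] rk=35  ker:eko,ekq,epu,eqx,eux,hik,hip,hiq,hko,hkp,hkq,hku,hoq,hpu,hpx,hqx,hux,iko,ikp,ikq,ioq,ipq,ipu,iqx,koq,kpu,kqu,opq,opx,oqu,oqx,pqx,pux,qux
∂3: piv[aeqx,ahkp,ahku,ahoq,ahpu,akpu,aoqu,aqux,ehiq,ehko,ehkq,ehpu,ehpx,ehux,eiko,eikq,eipu,epux,hkoq,hopq,hopx,hoqx,hpqx,ikoq,ioqx] rk=25  ker:hkpu,hpux,opqx
rk∂_3=25

rank∂_3=25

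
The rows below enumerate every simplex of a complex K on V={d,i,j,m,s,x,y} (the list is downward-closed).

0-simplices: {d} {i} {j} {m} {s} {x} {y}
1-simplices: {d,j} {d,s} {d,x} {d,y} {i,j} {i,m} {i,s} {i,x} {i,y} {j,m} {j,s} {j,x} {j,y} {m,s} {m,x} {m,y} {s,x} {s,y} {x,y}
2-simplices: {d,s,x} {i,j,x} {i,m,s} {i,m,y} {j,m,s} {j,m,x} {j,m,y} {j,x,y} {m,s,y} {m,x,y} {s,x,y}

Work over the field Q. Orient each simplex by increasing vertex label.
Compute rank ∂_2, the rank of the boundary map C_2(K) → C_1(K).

rank∂_2=10

n_0=7 n_1=19 n_2=11  [Q]
∂1: piv[dj,ds,dx,dy,ij,im] rk=6  ker:is,ix,iy,jm,js,jx,jy,ms,mx,my,sx,sy,xy
∂2: piv[dsx,ijx,ims,imy,jms,jmx,jmy,jxy,msy,sxy] rk=10  ker:mxy
rk∂_2=10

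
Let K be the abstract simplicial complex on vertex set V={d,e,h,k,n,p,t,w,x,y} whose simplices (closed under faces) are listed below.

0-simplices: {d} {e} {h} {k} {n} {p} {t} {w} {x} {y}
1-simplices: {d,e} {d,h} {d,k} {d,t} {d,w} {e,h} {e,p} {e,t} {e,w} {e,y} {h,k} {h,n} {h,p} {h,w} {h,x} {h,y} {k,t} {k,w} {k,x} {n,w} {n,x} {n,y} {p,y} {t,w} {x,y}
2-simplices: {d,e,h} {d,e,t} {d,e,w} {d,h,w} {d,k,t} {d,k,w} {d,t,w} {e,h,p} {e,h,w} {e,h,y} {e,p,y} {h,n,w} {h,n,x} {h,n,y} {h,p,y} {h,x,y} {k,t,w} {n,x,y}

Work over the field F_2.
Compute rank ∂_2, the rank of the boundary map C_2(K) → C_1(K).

rank∂_2=14

n_0=10 n_1=25 n_2=18  [Z2]
∂1: piv[de,dh,dk,dt,dw,ep,ey,hn,hx] rk=9  ker:eh,et,ew,hk,hp,hw,hy,kt,kw,kx,nw,nx,ny,py,tw,xy
∂2: piv[deh,det,dew,dhw,dkt,dkw,dtw,ehp,ehy,epy,hnw,hnx,hny,hxy] rk=14  ker:ehw,hpy,ktw,nxy
rk∂_2=14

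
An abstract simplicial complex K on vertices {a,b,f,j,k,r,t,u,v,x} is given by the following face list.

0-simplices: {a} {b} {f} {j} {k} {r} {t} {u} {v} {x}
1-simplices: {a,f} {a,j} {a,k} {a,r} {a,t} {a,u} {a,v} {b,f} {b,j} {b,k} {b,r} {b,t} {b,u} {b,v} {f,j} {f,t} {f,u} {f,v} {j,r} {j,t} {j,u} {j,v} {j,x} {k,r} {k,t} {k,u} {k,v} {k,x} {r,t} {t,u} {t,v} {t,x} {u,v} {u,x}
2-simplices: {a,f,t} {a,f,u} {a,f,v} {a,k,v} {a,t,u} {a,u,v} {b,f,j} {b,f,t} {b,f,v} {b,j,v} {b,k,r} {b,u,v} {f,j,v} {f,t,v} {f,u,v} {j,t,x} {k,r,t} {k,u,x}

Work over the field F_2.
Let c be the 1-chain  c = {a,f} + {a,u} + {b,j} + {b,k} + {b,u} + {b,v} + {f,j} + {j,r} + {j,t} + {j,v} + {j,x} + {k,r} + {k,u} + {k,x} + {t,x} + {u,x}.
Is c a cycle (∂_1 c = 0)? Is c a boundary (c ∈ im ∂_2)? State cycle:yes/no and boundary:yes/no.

cycle:yes boundary:no

n_0=10 n_1=34 n_2=18  [Z2]
∂1: piv[af,aj,ak,ar,at,au,av,bf,jx] rk=9  ker:bj,bk,br,bt,bu,bv,fj,ft,fu,fv,jr,jt,ju,jv,kr,kt,ku,kv,kx,rt,tu,tv,tx,uv,ux
∂2: piv[aft,afu,afv,akv,atu,auv,bfj,bft,bfv,bjv,bkr,buv,ftv,jtx,krt,kux] rk=16  ker:fjv,fuv
∂1c = 0
c vs im∂2: residual ≠ 0 ⇒ not boundary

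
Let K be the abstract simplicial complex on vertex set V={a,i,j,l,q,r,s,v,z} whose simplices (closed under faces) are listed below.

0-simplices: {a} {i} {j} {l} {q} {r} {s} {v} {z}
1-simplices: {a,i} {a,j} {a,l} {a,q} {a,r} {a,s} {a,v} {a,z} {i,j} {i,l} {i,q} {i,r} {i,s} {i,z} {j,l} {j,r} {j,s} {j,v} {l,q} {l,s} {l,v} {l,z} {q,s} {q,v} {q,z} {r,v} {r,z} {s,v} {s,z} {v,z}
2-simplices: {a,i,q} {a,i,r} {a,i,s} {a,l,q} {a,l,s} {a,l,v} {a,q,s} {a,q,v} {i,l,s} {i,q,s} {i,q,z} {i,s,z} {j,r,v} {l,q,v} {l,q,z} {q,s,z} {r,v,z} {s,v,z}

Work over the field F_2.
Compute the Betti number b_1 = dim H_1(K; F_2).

b_1=7

n_0=9 n_1=30 n_2=18  [Z2]
∂1: piv[ai,aj,al,aq,ar,as,av,az] rk=8  ker:ij,il,iq,ir,is,iz,jl,jr,js,jv,lq,ls,lv,lz,qs,qv,qz,rv,rz,sv,sz,vz
∂2: piv[aiq,air,ais,alq,als,alv,aqs,aqv,ils,iqz,isz,jrv,lqz,rvz,svz] rk=15  ker:iqs,lqv,qsz
b_1=(30−8)−15=7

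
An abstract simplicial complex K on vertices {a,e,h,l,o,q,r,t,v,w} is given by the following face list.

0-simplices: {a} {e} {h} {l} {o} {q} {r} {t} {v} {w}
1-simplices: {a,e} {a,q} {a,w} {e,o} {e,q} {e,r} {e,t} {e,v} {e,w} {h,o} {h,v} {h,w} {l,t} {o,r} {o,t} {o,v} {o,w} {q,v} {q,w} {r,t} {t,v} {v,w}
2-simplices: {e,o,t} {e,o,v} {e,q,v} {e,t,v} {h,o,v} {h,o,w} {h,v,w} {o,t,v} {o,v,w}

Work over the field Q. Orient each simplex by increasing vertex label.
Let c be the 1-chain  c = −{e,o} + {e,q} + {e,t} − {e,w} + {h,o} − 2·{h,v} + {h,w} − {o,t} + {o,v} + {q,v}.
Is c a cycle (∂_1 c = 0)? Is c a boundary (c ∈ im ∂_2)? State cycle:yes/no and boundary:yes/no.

n_0=10 n_1=22 n_2=9  [Q]
∂1: piv[ae,aq,aw,eo,er,et,ev,ho,lt] rk=9  ker:eq,ew,hv,hw,or,ot,ov,ow,qv,qw,rt,tv,vw
∂2: piv[eot,eov,eqv,etv,hov,how,hvw] rk=7  ker:otv,ovw
∂1c = 0
c vs im∂2: residual ≠ 0 ⇒ not boundary

cycle:yes boundary:no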